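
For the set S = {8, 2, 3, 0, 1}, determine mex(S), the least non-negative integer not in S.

4

The values 0, 1, 2, 3 are all present; 4 is the first non-negative integer missing from the set.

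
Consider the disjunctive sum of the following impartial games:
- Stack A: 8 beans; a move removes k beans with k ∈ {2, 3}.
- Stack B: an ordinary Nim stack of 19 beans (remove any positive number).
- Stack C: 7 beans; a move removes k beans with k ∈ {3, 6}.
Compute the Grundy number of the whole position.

16

For stack A, compute g(0), g(1), … with moves {2, 3}:
g(0) = mex{} = 0
g(1) = mex{} = 0
g(2) = mex{0} = 1
g(3) = mex{0} = 1
g(4) = mex{0,1} = 2
g(5) = mex{1} = 0
g(6) = mex{1,2} = 0
g(7) = mex{0,2} = 1
g(8) = mex{0} = 1
So g(8) = 1.
Stack B is a plain Nim stack of size 19, so its Grundy value is 19.
Grundy values for stack C (subtraction set {3, 6}):
g(0) = mex{} = 0
g(1) = mex{} = 0
g(2) = mex{} = 0
g(3) = mex{0} = 1
g(4) = mex{0} = 1
g(5) = mex{0} = 1
g(6) = mex{0,1} = 2
g(7) = mex{0,1} = 2
So g(7) = 2.
The value of a disjunctive sum is the nim-sum of the parts.
Combined value = 1 XOR 19 XOR 2 = 16.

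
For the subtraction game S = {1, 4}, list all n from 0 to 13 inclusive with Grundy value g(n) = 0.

Build the Grundy sequence with g(k) = mex{g(k−s) : s ∈ {1, 4}, s ≤ k}:
k:     0  1  2  3  4  5  6  7  8  9 10 11 12 13
g(k):  0  1  0  1  2  0  1  0  1  2  0  1  0  1
The P-positions (g = 0) in 0..13 are 0, 2, 5, 7, 10, 12.

0, 2, 5, 7, 10, 12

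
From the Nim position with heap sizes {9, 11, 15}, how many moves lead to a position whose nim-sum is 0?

3

Compute the nim-sum pairwise:
9 XOR 11 = 2
2 XOR 15 = 13
The overall nim-sum is X = 13. A heap of size p has a winning move iff p XOR X < p (reduce it to p XOR X).
  9: 9 XOR 13 = 4 < 9 — winning move (to 4).
  11: 11 XOR 13 = 6 < 11 — winning move (to 6).
  15: 15 XOR 13 = 2 < 15 — winning move (to 2).
That gives 3 winning moves.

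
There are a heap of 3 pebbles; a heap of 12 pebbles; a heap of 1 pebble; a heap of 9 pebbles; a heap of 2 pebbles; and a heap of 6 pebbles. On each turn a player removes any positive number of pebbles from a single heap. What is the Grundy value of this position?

Nim-sum: 3 ^ 12 ^ 1 ^ 9 ^ 2 ^ 6 = 3.

3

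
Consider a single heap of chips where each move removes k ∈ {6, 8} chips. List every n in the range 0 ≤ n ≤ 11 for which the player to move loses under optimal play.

Grundy values for subtraction set {6, 8}:
g(0) = mex{} = 0
g(1) = mex{} = 0
g(2) = mex{} = 0
g(3) = mex{} = 0
g(4) = mex{} = 0
g(5) = mex{} = 0
g(6) = mex{0} = 1
g(7) = mex{0} = 1
g(8) = mex{0} = 1
g(9) = mex{0} = 1
g(10) = mex{0} = 1
g(11) = mex{0} = 1
The P-positions (g = 0) in 0..11 are 0, 1, 2, 3, 4, 5.

0, 1, 2, 3, 4, 5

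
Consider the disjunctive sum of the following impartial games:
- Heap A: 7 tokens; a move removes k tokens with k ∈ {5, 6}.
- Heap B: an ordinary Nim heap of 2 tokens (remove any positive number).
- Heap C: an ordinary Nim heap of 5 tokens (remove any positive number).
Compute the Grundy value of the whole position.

Build the Grundy sequence for heap A with g(k) = mex{g(k−s) : s ∈ {5, 6}, s ≤ k}:
k:     0  1  2  3  4  5  6  7
g(k):  0  0  0  0  0  1  1  1
So g(7) = 1.
Heap B is a plain Nim heap of size 2, so its Grundy value is 2.
Heap C is a plain Nim heap of size 5, so its Grundy value is 5.
The value of a disjunctive sum is the nim-sum of the parts.
Combined value = 1 ⊕ 2 ⊕ 5 = 6.

6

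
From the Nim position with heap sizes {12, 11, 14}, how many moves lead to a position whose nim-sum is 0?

3

Compute the nim-sum pairwise:
12 ⊕ 11 = 7
7 ⊕ 14 = 9
The overall nim-sum is X = 9. A heap of size p has a winning move iff p XOR X < p (reduce it to p XOR X).
  12: 12 XOR 9 = 5 < 12 — winning move (to 5).
  11: 11 XOR 9 = 2 < 11 — winning move (to 2).
  14: 14 XOR 9 = 7 < 14 — winning move (to 7).
That gives 3 winning moves.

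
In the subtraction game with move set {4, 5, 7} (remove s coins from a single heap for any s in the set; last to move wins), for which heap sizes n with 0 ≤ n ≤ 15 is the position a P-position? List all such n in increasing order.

0, 1, 2, 3, 11, 12, 13, 14

Build the Grundy sequence with g(k) = mex{g(k−s) : s ∈ {4, 5, 7}, s ≤ k}:
k:     0  1  2  3  4  5  6  7  8  9 10 11 12 13 14 15
g(k):  0  0  0  0  1  1  1  1  2  2  2  0  0  0  0  1
The P-positions (g = 0) in 0..15 are 0, 1, 2, 3, 11, 12, 13, 14.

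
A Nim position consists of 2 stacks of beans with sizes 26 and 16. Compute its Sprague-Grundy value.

Nim-sum: 26 ⊕ 16 = 10.

10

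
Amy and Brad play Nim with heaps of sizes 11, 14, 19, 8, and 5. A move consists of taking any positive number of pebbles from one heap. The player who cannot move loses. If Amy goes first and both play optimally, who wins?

Amy wins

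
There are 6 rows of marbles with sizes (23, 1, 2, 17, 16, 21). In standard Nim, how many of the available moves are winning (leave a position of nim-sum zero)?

Compute the nim-sum pairwise:
23 XOR 1 = 22
22 XOR 2 = 20
20 XOR 17 = 5
5 XOR 16 = 21
21 XOR 21 = 0
The nim-sum is already 0, so every move leaves a nonzero nim-sum — there are no winning moves.

0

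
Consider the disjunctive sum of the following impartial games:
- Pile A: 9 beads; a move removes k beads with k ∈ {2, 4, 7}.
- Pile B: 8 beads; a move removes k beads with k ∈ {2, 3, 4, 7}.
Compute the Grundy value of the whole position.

Build the Grundy sequence for pile A with g(k) = mex{g(k−s) : s ∈ {2, 4, 7}, s ≤ k}:
k:     0  1  2  3  4  5  6  7  8  9
g(k):  0  0  1  1  2  2  0  3  1  0
So g(9) = 0.
Build the Grundy sequence for pile B with g(k) = mex{g(k−s) : s ∈ {2, 3, 4, 7}, s ≤ k}:
k:     0  1  2  3  4  5  6  7  8
g(k):  0  0  1  1  2  2  0  3  1
So g(8) = 1.
By the Sprague-Grundy theorem, the Grundy value of a sum of independent games is the XOR of the component values.
Combined value = 0 ⊕ 1 = 1.

1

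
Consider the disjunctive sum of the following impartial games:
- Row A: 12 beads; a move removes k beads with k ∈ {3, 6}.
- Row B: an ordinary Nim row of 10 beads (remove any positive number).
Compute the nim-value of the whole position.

Grundy values for row A (subtraction set {3, 6}):
g(0) = mex{} = 0
g(1) = mex{} = 0
g(2) = mex{} = 0
g(3) = mex{0} = 1
g(4) = mex{0} = 1
g(5) = mex{0} = 1
g(6) = mex{0,1} = 2
g(7) = mex{0,1} = 2
g(8) = mex{0,1} = 2
g(9) = mex{1,2} = 0
g(10) = mex{1,2} = 0
g(11) = mex{1,2} = 0
g(12) = mex{0,2} = 1
So g(12) = 1.
Row B is a plain Nim row of size 10, so its Grundy value is 10.
The value of a disjunctive sum is the nim-sum of the parts.
Combined value = 1 XOR 10 = 11.

11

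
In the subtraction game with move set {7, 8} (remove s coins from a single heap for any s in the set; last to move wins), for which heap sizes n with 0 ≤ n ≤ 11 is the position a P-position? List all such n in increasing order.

0, 1, 2, 3, 4, 5, 6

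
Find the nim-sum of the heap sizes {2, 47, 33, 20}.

Nim-sum: 2 ⊕ 47 ⊕ 33 ⊕ 20 = 24.

24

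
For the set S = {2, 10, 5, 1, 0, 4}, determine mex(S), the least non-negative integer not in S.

3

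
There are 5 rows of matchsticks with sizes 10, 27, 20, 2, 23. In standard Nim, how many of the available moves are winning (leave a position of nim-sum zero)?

3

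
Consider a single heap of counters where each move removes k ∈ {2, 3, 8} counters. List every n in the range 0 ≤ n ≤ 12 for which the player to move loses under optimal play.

0, 1, 5, 6, 10, 11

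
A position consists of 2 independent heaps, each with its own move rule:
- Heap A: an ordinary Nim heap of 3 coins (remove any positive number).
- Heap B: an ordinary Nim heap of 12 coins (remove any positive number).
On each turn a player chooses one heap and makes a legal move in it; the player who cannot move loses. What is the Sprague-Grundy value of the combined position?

Heap A is a plain Nim heap of size 3, so its Grundy value is 3.
Heap B is a plain Nim heap of size 12, so its Grundy value is 12.
By the Sprague-Grundy theorem, the Grundy value of a sum of independent games is the XOR of the component values.
Combined value = 3 ⊕ 12 = 15.

15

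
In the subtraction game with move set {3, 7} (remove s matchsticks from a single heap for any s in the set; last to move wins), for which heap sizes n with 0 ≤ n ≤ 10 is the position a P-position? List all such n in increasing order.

0, 1, 2, 6, 10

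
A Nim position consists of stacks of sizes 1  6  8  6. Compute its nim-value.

Compute the nim-sum pairwise:
1 ^ 6 = 7
7 ^ 8 = 15
15 ^ 6 = 9

9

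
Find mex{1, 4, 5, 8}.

0 is not in the set, so the mex is 0.

0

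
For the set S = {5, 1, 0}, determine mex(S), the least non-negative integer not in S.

2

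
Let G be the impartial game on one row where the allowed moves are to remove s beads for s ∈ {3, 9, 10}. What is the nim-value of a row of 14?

Compute g(0), g(1), … for moves {3, 9, 10}:
g(0) = mex{} = 0
g(1) = mex{} = 0
g(2) = mex{} = 0
g(3) = mex{0} = 1
g(4) = mex{0} = 1
g(5) = mex{0} = 1
g(6) = mex{1} = 0
g(7) = mex{1} = 0
g(8) = mex{1} = 0
g(9) = mex{0} = 1
g(10) = mex{0} = 1
g(11) = mex{0} = 1
g(12) = mex{0,1} = 2
g(13) = mex{1} = 0
g(14) = mex{1} = 0
So g(14) = 0.

0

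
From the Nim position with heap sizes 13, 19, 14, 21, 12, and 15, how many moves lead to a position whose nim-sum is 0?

Bitwise XOR of the heap sizes:
  01101  (13)
  10011  (19)
  01110  (14)
  10101  (21)
  01100  (12)
  01111  (15)
  -----
  00110  (6)
The overall nim-sum is X = 6. A heap of size p has a winning move iff p XOR X < p (reduce it to p XOR X).
  13: 13 XOR 6 = 11 < 13 — winning move (to 11).
  19: 19 XOR 6 = 21 ≥ 19 — no move.
  14: 14 XOR 6 = 8 < 14 — winning move (to 8).
  21: 21 XOR 6 = 19 < 21 — winning move (to 19).
  12: 12 XOR 6 = 10 < 12 — winning move (to 10).
  15: 15 XOR 6 = 9 < 15 — winning move (to 9).
That gives 5 winning moves.

5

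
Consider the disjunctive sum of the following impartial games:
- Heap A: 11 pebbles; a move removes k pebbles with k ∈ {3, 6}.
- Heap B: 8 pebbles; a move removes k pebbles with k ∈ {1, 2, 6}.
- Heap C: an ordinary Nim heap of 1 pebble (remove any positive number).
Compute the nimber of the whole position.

Build the Grundy sequence for heap A with g(k) = mex{g(k−s) : s ∈ {3, 6}, s ≤ k}:
k:     0  1  2  3  4  5  6  7  8  9 10 11
g(k):  0  0  0  1  1  1  2  2  2  0  0  0
So g(11) = 0.
Grundy values for heap B (subtraction set {1, 2, 6}):
g(0) = mex{} = 0
g(1) = mex{0} = 1
g(2) = mex{0,1} = 2
g(3) = mex{1,2} = 0
g(4) = mex{0,2} = 1
g(5) = mex{0,1} = 2
g(6) = mex{0,1,2} = 3
g(7) = mex{1,2,3} = 0
g(8) = mex{0,2,3} = 1
So g(8) = 1.
Heap C is a plain Nim heap of size 1, so its Grundy value is 1.
The value of a disjunctive sum is the nim-sum of the parts.
Combined value = 0 XOR 1 XOR 1 = 0.

0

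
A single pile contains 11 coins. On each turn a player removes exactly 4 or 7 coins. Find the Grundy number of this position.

0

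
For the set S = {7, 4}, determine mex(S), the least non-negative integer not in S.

0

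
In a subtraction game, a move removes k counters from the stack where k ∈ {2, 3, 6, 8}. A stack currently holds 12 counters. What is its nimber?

1

Build the Grundy sequence with g(k) = mex{g(k−s) : s ∈ {2, 3, 6, 8}, s ≤ k}:
k:     0  1  2  3  4  5  6  7  8  9 10 11 12
g(k):  0  0  1  1  2  0  3  1  2  2  0  3  1
So g(12) = 1.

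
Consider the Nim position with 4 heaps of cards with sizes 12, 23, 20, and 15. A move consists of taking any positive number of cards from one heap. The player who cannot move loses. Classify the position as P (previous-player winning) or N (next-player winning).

P-position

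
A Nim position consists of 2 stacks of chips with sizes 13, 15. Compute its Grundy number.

Compute the nim-sum pairwise:
13 XOR 15 = 2

2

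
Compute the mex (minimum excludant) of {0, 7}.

0 is in the set but 1 is not, so the mex is 1.

1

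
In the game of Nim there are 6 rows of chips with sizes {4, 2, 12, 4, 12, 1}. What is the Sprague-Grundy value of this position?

3

Compute the nim-sum pairwise:
4 ^ 2 = 6
6 ^ 12 = 10
10 ^ 4 = 14
14 ^ 12 = 2
2 ^ 1 = 3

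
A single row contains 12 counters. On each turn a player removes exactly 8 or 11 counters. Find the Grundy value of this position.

1

Grundy values for subtraction set {8, 11}:
k:     0  1  2  3  4  5  6  7  8  9 10 11 12
g(k):  0  0  0  0  0  0  0  0  1  1  1  1  1
So g(12) = 1.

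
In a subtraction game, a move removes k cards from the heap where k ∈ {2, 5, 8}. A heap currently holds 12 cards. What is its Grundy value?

Grundy values for subtraction set {2, 5, 8}:
k:     0  1  2  3  4  5  6  7  8  9 10 11 12
g(k):  0  0  1  1  0  2  1  0  2  1  0  0  1
So g(12) = 1.

1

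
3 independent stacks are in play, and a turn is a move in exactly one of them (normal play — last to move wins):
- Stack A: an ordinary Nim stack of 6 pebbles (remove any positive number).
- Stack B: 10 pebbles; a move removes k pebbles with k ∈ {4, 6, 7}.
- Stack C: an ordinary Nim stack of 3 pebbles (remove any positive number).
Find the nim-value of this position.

7

Stack A is a plain Nim stack of size 6, so its Grundy value is 6.
For stack B, compute g(0), g(1), … with moves {4, 6, 7}:
g(0) = mex{} = 0
g(1) = mex{} = 0
g(2) = mex{} = 0
g(3) = mex{} = 0
g(4) = mex{0} = 1
g(5) = mex{0} = 1
g(6) = mex{0} = 1
g(7) = mex{0} = 1
g(8) = mex{0,1} = 2
g(9) = mex{0,1} = 2
g(10) = mex{0,1} = 2
So g(10) = 2.
Stack C is a plain Nim stack of size 3, so its Grundy value is 3.
The value of a disjunctive sum is the nim-sum of the parts.
Combined value = 6 ⊕ 2 ⊕ 3 = 7.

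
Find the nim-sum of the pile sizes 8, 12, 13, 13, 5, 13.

Write each in binary and XOR column by column:
  1000  (8)
  1100  (12)
  1101  (13)
  1101  (13)
  0101  (5)
  1101  (13)
  ----
  1100  (12)

12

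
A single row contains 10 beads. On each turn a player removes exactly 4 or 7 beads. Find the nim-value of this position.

Grundy values for subtraction set {4, 7}:
g(0) = mex{} = 0
g(1) = mex{} = 0
g(2) = mex{} = 0
g(3) = mex{} = 0
g(4) = mex{0} = 1
g(5) = mex{0} = 1
g(6) = mex{0} = 1
g(7) = mex{0} = 1
g(8) = mex{0,1} = 2
g(9) = mex{0,1} = 2
g(10) = mex{0,1} = 2
So g(10) = 2.

2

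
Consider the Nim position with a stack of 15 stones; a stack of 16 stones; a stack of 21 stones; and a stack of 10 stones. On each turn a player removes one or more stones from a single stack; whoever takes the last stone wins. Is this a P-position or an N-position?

P-position

Write each in binary and XOR column by column:
  01111  (15)
  10000  (16)
  10101  (21)
  01010  (10)
  -----
  00000  (0)
The nim-sum is 0, so this is a P-position: the player to move is in a losing position under optimal play.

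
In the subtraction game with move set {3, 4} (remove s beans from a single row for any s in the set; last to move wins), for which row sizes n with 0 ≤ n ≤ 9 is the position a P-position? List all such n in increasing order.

0, 1, 2, 7, 8, 9

Grundy values for subtraction set {3, 4}:
g(0) = mex{} = 0
g(1) = mex{} = 0
g(2) = mex{} = 0
g(3) = mex{0} = 1
g(4) = mex{0} = 1
g(5) = mex{0} = 1
g(6) = mex{0,1} = 2
g(7) = mex{1} = 0
g(8) = mex{1} = 0
g(9) = mex{1,2} = 0
The P-positions (g = 0) in 0..9 are 0, 1, 2, 7, 8, 9.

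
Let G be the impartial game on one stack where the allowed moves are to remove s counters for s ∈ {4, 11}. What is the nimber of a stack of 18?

0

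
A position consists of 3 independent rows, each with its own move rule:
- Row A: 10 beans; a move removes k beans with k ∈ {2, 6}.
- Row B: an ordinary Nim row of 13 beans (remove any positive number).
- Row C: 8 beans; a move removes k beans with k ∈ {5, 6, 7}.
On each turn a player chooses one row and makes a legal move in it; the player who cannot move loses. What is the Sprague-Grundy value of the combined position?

Build the Grundy sequence for row A with g(k) = mex{g(k−s) : s ∈ {2, 6}, s ≤ k}:
k:     0  1  2  3  4  5  6  7  8  9 10
g(k):  0  0  1  1  0  0  1  1  0  0  1
So g(10) = 1.
Row B is a plain Nim row of size 13, so its Grundy value is 13.
Grundy values for row C (subtraction set {5, 6, 7}):
g(0) = mex{} = 0
g(1) = mex{} = 0
g(2) = mex{} = 0
g(3) = mex{} = 0
g(4) = mex{} = 0
g(5) = mex{0} = 1
g(6) = mex{0} = 1
g(7) = mex{0} = 1
g(8) = mex{0} = 1
So g(8) = 1.
The value of a disjunctive sum is the nim-sum of the parts.
Combined value = 1 XOR 13 XOR 1 = 13.

13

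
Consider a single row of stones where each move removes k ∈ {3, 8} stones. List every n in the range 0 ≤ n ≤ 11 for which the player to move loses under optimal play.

Grundy values for subtraction set {3, 8}:
g(0) = mex{} = 0
g(1) = mex{} = 0
g(2) = mex{} = 0
g(3) = mex{0} = 1
g(4) = mex{0} = 1
g(5) = mex{0} = 1
g(6) = mex{1} = 0
g(7) = mex{1} = 0
g(8) = mex{0,1} = 2
g(9) = mex{0} = 1
g(10) = mex{0} = 1
g(11) = mex{1,2} = 0
The P-positions (g = 0) in 0..11 are 0, 1, 2, 6, 7, 11.

0, 1, 2, 6, 7, 11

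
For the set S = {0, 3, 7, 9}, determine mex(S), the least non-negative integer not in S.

0 is in the set but 1 is not, so the mex is 1.

1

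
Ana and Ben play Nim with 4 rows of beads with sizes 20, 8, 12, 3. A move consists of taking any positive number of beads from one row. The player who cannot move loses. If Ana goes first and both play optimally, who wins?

Ana wins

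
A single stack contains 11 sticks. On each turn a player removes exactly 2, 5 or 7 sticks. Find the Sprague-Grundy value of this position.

3

Compute g(0), g(1), … for moves {2, 5, 7}:
k:     0  1  2  3  4  5  6  7  8  9 10 11
g(k):  0  0  1  1  0  2  1  3  2  2  0  3
So g(11) = 3.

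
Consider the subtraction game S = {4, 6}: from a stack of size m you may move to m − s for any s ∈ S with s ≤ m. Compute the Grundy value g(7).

1

Grundy values for subtraction set {4, 6}:
g(0) = mex{} = 0
g(1) = mex{} = 0
g(2) = mex{} = 0
g(3) = mex{} = 0
g(4) = mex{0} = 1
g(5) = mex{0} = 1
g(6) = mex{0} = 1
g(7) = mex{0} = 1
So g(7) = 1.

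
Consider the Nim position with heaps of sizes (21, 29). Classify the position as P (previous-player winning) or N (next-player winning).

Bitwise XOR of the heap sizes:
  10101  (21)
  11101  (29)
  -----
  01000  (8)
The nim-sum is 8 ≠ 0, so this is an N-position: the player to move can win.

N-position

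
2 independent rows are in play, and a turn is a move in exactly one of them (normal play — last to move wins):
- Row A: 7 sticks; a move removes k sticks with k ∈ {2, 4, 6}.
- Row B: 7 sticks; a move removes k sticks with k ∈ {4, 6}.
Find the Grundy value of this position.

For row A, compute g(0), g(1), … with moves {2, 4, 6}:
k:     0  1  2  3  4  5  6  7
g(k):  0  0  1  1  2  2  3  3
So g(7) = 3.
Grundy values for row B (subtraction set {4, 6}):
g(0) = mex{} = 0
g(1) = mex{} = 0
g(2) = mex{} = 0
g(3) = mex{} = 0
g(4) = mex{0} = 1
g(5) = mex{0} = 1
g(6) = mex{0} = 1
g(7) = mex{0} = 1
So g(7) = 1.
The value of a disjunctive sum is the nim-sum of the parts.
Combined value = 3 XOR 1 = 2.

2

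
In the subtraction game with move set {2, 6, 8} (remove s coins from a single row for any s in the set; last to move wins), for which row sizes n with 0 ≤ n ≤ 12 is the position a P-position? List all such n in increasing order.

0, 1, 4, 5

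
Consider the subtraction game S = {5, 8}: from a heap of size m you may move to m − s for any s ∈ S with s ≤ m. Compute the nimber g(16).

0

Compute g(0), g(1), … for moves {5, 8}:
k:     0  1  2  3  4  5  6  7  8  9 10 11 12 13 14 15 16
g(k):  0  0  0  0  0  1  1  1  1  1  2  2  2  0  0  0  0
So g(16) = 0.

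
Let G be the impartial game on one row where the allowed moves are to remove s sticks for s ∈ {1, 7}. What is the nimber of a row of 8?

0

Grundy values for subtraction set {1, 7}:
k:     0  1  2  3  4  5  6  7  8
g(k):  0  1  0  1  0  1  0  1  0
So g(8) = 0.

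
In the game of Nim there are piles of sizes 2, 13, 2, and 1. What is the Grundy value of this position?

Compute the nim-sum pairwise:
2 XOR 13 = 15
15 XOR 2 = 13
13 XOR 1 = 12

12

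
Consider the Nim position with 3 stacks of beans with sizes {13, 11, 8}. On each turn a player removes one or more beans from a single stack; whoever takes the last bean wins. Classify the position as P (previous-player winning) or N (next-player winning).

Compute the nim-sum pairwise:
13 ^ 11 = 6
6 ^ 8 = 14
The nim-sum is 14 ≠ 0, so this is an N-position: the player to move can win.

N-position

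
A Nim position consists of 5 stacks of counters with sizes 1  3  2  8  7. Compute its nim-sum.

15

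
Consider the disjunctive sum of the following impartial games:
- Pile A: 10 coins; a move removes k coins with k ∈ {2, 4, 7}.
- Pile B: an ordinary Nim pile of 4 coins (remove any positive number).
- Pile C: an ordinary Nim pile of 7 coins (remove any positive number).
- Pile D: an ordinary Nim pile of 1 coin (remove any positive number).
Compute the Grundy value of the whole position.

0

Build the Grundy sequence for pile A with g(k) = mex{g(k−s) : s ∈ {2, 4, 7}, s ≤ k}:
k:     0  1  2  3  4  5  6  7  8  9 10
g(k):  0  0  1  1  2  2  0  3  1  0  2
So g(10) = 2.
Pile B is a plain Nim pile of size 4, so its Grundy value is 4.
Pile C is a plain Nim pile of size 7, so its Grundy value is 7.
Pile D is a plain Nim pile of size 1, so its Grundy value is 1.
The value of a disjunctive sum is the nim-sum of the parts.
Combined value = 2 ⊕ 4 ⊕ 7 ⊕ 1 = 0.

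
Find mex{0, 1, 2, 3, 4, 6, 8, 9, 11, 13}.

5

The values 0, 1, 2, 3, 4 are all present; 5 is the first non-negative integer missing from the set.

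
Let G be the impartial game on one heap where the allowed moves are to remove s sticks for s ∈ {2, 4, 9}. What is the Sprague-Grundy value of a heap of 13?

Compute g(0), g(1), … for moves {2, 4, 9}:
k:     0  1  2  3  4  5  6  7  8  9 10 11 12 13
g(k):  0  0  1  1  2  2  0  0  1  1  2  2  0  0
So g(13) = 0.

0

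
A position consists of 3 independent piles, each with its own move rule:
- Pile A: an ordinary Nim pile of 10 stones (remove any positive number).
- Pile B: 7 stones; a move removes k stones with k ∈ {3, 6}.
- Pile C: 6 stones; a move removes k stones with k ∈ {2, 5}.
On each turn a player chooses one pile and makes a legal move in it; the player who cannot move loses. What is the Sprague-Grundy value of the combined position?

9

Pile A is a plain Nim pile of size 10, so its Grundy value is 10.
Build the Grundy sequence for pile B with g(k) = mex{g(k−s) : s ∈ {3, 6}, s ≤ k}:
k:     0  1  2  3  4  5  6  7
g(k):  0  0  0  1  1  1  2  2
So g(7) = 2.
Build the Grundy sequence for pile C with g(k) = mex{g(k−s) : s ∈ {2, 5}, s ≤ k}:
g(0) = mex{} = 0
g(1) = mex{} = 0
g(2) = mex{0} = 1
g(3) = mex{0} = 1
g(4) = mex{1} = 0
g(5) = mex{0,1} = 2
g(6) = mex{0} = 1
So g(6) = 1.
By the Sprague-Grundy theorem, the Grundy value of a sum of independent games is the XOR of the component values.
Combined value = 10 XOR 2 XOR 1 = 9.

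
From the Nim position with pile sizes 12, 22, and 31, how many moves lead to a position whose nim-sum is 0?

3

Compute the nim-sum pairwise:
12 ⊕ 22 = 26
26 ⊕ 31 = 5
The overall nim-sum is X = 5. A pile of size p has a winning move iff p XOR X < p (reduce it to p XOR X).
  12: 12 XOR 5 = 9 < 12 — winning move (to 9).
  22: 22 XOR 5 = 19 < 22 — winning move (to 19).
  31: 31 XOR 5 = 26 < 31 — winning move (to 26).
That gives 3 winning moves.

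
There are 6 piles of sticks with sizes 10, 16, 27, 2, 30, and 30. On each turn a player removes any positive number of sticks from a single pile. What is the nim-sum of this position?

3

Compute the nim-sum pairwise:
10 XOR 16 = 26
26 XOR 27 = 1
1 XOR 2 = 3
3 XOR 30 = 29
29 XOR 30 = 3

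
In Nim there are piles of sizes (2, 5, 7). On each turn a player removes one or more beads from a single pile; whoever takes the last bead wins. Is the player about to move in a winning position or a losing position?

In binary:
  010  (2)
  101  (5)
  111  (7)
  ---
  000  (0)
The nim-sum is 0, so this is a P-position: the player to move is in a losing position under optimal play.

Losing position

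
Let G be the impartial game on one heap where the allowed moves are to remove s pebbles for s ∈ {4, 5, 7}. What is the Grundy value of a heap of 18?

1

Build the Grundy sequence with g(k) = mex{g(k−s) : s ∈ {4, 5, 7}, s ≤ k}:
k:     0  1  2  3  4  5  6  7  8  9 10 11 12 13 14 15 16 17 18
g(k):  0  0  0  0  1  1  1  1  2  2  2  0  0  0  0  1  1  1  1
So g(18) = 1.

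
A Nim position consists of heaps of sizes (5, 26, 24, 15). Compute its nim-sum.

Nim-sum: 5 ^ 26 ^ 24 ^ 15 = 8.

8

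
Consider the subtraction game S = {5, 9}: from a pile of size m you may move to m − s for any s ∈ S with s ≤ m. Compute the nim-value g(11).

Grundy values for subtraction set {5, 9}:
g(0) = mex{} = 0
g(1) = mex{} = 0
g(2) = mex{} = 0
g(3) = mex{} = 0
g(4) = mex{} = 0
g(5) = mex{0} = 1
g(6) = mex{0} = 1
g(7) = mex{0} = 1
g(8) = mex{0} = 1
g(9) = mex{0} = 1
g(10) = mex{0,1} = 2
g(11) = mex{0,1} = 2
So g(11) = 2.

2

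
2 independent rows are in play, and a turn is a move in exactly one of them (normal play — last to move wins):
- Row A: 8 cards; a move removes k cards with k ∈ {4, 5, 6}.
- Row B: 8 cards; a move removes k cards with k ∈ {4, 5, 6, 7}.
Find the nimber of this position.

0

Grundy values for row A (subtraction set {4, 5, 6}):
k:     0  1  2  3  4  5  6  7  8
g(k):  0  0  0  0  1  1  1  1  2
So g(8) = 2.
For row B, compute g(0), g(1), … with moves {4, 5, 6, 7}:
g(0) = mex{} = 0
g(1) = mex{} = 0
g(2) = mex{} = 0
g(3) = mex{} = 0
g(4) = mex{0} = 1
g(5) = mex{0} = 1
g(6) = mex{0} = 1
g(7) = mex{0} = 1
g(8) = mex{0,1} = 2
So g(8) = 2.
The value of a disjunctive sum is the nim-sum of the parts.
Combined value = 2 XOR 2 = 0.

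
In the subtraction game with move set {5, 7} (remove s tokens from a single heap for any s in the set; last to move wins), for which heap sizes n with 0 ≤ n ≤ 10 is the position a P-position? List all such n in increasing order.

Grundy values for subtraction set {5, 7}:
g(0) = mex{} = 0
g(1) = mex{} = 0
g(2) = mex{} = 0
g(3) = mex{} = 0
g(4) = mex{} = 0
g(5) = mex{0} = 1
g(6) = mex{0} = 1
g(7) = mex{0} = 1
g(8) = mex{0} = 1
g(9) = mex{0} = 1
g(10) = mex{0,1} = 2
The P-positions (g = 0) in 0..10 are 0, 1, 2, 3, 4.

0, 1, 2, 3, 4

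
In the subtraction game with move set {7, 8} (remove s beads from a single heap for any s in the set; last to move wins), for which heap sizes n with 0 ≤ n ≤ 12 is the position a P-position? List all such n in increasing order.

0, 1, 2, 3, 4, 5, 6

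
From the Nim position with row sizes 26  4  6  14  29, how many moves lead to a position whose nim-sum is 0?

3

Nim-sum: 26 ^ 4 ^ 6 ^ 14 ^ 29 = 11.
The overall nim-sum is X = 11. A row of size p has a winning move iff p XOR X < p (reduce it to p XOR X).
  26: 26 XOR 11 = 17 < 26 — winning move (to 17).
  4: 4 XOR 11 = 15 ≥ 4 — no move.
  6: 6 XOR 11 = 13 ≥ 6 — no move.
  14: 14 XOR 11 = 5 < 14 — winning move (to 5).
  29: 29 XOR 11 = 22 < 29 — winning move (to 22).
That gives 3 winning moves.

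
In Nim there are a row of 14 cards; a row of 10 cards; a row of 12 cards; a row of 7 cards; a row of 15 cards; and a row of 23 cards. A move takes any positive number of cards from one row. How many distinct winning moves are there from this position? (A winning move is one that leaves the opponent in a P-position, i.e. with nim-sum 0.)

1

Nim-sum: 14 XOR 10 XOR 12 XOR 7 XOR 15 XOR 23 = 23.
The overall nim-sum is X = 23. A row of size p has a winning move iff p XOR X < p (reduce it to p XOR X).
  14: 14 XOR 23 = 25 ≥ 14 — no move.
  10: 10 XOR 23 = 29 ≥ 10 — no move.
  12: 12 XOR 23 = 27 ≥ 12 — no move.
  7: 7 XOR 23 = 16 ≥ 7 — no move.
  15: 15 XOR 23 = 24 ≥ 15 — no move.
  23: 23 XOR 23 = 0 < 23 — winning move (to 0).
That gives 1 winning move.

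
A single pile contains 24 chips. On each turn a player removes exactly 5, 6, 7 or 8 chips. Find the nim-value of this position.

Compute g(0), g(1), … for moves {5, 6, 7, 8}:
k:     0  1  2  3  4  5  6  7  8  9 10 11 12 13 14 15 16 17 18 19 20 21 22 23 24
g(k):  0  0  0  0  0  1  1  1  1  1  2  2  2  0  0  0  0  0  1  1  1  1  1  2  2
So g(24) = 2.

2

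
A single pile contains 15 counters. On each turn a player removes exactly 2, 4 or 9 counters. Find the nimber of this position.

Build the Grundy sequence with g(k) = mex{g(k−s) : s ∈ {2, 4, 9}, s ≤ k}:
k:     0  1  2  3  4  5  6  7  8  9 10 11 12 13 14 15
g(k):  0  0  1  1  2  2  0  0  1  1  2  2  0  0  1  1
So g(15) = 1.

1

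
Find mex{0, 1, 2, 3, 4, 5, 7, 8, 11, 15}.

6

The values 0, 1, 2, 3, 4, 5 are all present; 6 is the first non-negative integer missing from the set.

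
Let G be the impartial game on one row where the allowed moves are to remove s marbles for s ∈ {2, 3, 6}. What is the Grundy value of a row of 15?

3

Grundy values for subtraction set {2, 3, 6}:
k:     0  1  2  3  4  5  6  7  8  9 10 11 12 13 14 15
g(k):  0  0  1  1  2  0  3  1  2  0  0  1  1  2  0  3
So g(15) = 3.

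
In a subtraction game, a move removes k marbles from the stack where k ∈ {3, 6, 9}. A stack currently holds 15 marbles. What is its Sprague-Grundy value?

1

Build the Grundy sequence with g(k) = mex{g(k−s) : s ∈ {3, 6, 9}, s ≤ k}:
k:     0  1  2  3  4  5  6  7  8  9 10 11 12 13 14 15
g(k):  0  0  0  1  1  1  2  2  2  3  3  3  0  0  0  1
So g(15) = 1.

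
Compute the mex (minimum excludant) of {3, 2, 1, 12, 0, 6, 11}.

The values 0, 1, 2, 3 are all present; 4 is the first non-negative integer missing from the set.

4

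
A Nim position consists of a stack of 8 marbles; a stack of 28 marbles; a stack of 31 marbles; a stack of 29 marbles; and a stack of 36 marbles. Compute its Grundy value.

50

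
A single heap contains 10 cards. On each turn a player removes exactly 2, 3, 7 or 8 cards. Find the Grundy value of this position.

0

Build the Grundy sequence with g(k) = mex{g(k−s) : s ∈ {2, 3, 7, 8}, s ≤ k}:
k:     0  1  2  3  4  5  6  7  8  9 10
g(k):  0  0  1  1  2  0  0  1  1  2  0
So g(10) = 0.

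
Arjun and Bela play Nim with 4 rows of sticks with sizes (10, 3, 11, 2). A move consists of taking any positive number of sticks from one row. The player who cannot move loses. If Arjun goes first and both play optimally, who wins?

Write each in binary and XOR column by column:
  1010  (10)
  0011  (3)
  1011  (11)
  0010  (2)
  ----
  0000  (0)
The nim-sum is 0, so this is a P-position: the player to move is in a losing position under optimal play; Arjun is about to move from it and so loses — Bela wins.

Bela wins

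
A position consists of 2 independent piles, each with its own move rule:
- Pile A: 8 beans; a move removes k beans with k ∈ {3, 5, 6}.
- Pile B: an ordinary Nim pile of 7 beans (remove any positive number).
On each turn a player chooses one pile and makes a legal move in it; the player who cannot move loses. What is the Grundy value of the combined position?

5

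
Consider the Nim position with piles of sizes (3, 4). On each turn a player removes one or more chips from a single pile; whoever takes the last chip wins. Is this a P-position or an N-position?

N-position

Write each in binary and XOR column by column:
  011  (3)
  100  (4)
  ---
  111  (7)
The nim-sum is 7 ≠ 0, so this is an N-position: the player to move can win.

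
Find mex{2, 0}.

0 is in the set but 1 is not, so the mex is 1.

1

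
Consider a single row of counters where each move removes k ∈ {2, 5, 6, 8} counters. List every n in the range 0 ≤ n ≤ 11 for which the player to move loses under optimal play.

Compute g(0), g(1), … for moves {2, 5, 6, 8}:
k:     0  1  2  3  4  5  6  7  8  9 10 11
g(k):  0  0  1  1  0  2  1  3  2  2  3  0
The P-positions (g = 0) in 0..11 are 0, 1, 4, 11.

0, 1, 4, 11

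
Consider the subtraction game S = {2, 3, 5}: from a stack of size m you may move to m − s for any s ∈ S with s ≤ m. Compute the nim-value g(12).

2

Grundy values for subtraction set {2, 3, 5}:
k:     0  1  2  3  4  5  6  7  8  9 10 11 12
g(k):  0  0  1  1  2  2  3  0  0  1  1  2  2
So g(12) = 2.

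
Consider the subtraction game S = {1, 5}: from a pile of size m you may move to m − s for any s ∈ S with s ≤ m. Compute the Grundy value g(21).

Grundy values for subtraction set {1, 5}:
k:     0  1  2  3  4  5  6  7  8  9 10 11 12 13 14 15 16 17 18 19 20 21
g(k):  0  1  0  1  0  1  0  1  0  1  0  1  0  1  0  1  0  1  0  1  0  1
So g(21) = 1.

1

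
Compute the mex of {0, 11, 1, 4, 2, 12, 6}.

3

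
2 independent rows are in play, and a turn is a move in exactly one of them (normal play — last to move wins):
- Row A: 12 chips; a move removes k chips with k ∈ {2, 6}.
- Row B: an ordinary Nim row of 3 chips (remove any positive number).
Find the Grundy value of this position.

3

Build the Grundy sequence for row A with g(k) = mex{g(k−s) : s ∈ {2, 6}, s ≤ k}:
k:     0  1  2  3  4  5  6  7  8  9 10 11 12
g(k):  0  0  1  1  0  0  1  1  0  0  1  1  0
So g(12) = 0.
Row B is a plain Nim row of size 3, so its Grundy value is 3.
By the Sprague-Grundy theorem, the Grundy value of a sum of independent games is the XOR of the component values.
Combined value = 0 ⊕ 3 = 3.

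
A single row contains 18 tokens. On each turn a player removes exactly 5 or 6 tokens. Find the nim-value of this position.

1

Build the Grundy sequence with g(k) = mex{g(k−s) : s ∈ {5, 6}, s ≤ k}:
k:     0  1  2  3  4  5  6  7  8  9 10 11 12 13 14 15 16 17 18
g(k):  0  0  0  0  0  1  1  1  1  1  2  0  0  0  0  0  1  1  1
So g(18) = 1.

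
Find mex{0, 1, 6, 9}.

The values 0, 1 are all present; 2 is the first non-negative integer missing from the set.

2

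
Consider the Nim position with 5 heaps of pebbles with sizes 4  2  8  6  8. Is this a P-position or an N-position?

P-position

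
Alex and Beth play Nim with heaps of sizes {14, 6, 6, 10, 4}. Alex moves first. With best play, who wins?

Beth wins

Write each in binary and XOR column by column:
  1110  (14)
  0110  (6)
  0110  (6)
  1010  (10)
  0100  (4)
  ----
  0000  (0)
The nim-sum is 0, so this is a P-position: the player to move is in a losing position under optimal play; Alex is about to move from it and so loses — Beth wins.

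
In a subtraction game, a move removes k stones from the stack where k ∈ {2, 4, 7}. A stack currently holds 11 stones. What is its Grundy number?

1

Build the Grundy sequence with g(k) = mex{g(k−s) : s ∈ {2, 4, 7}, s ≤ k}:
k:     0  1  2  3  4  5  6  7  8  9 10 11
g(k):  0  0  1  1  2  2  0  3  1  0  2  1
So g(11) = 1.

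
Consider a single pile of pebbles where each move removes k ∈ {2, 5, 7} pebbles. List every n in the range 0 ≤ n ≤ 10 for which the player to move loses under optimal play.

0, 1, 4, 10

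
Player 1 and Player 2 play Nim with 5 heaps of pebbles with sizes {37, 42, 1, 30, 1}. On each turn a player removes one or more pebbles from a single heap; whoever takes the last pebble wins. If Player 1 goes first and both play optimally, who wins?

Player 1 wins

Nim-sum: 37 ⊕ 42 ⊕ 1 ⊕ 30 ⊕ 1 = 17.
The nim-sum is 17 ≠ 0, so this is an N-position: the player to move can win; Player 1 has a winning move.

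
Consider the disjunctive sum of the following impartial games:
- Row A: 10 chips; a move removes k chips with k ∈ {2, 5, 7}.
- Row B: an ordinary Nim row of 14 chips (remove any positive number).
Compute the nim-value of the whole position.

Grundy values for row A (subtraction set {2, 5, 7}):
k:     0  1  2  3  4  5  6  7  8  9 10
g(k):  0  0  1  1  0  2  1  3  2  2  0
So g(10) = 0.
Row B is a plain Nim row of size 14, so its Grundy value is 14.
The value of a disjunctive sum is the nim-sum of the parts.
Combined value = 0 ⊕ 14 = 14.

14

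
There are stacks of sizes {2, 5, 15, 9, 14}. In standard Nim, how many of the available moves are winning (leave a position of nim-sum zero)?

Nim-sum: 2 ⊕ 5 ⊕ 15 ⊕ 9 ⊕ 14 = 15.
The overall nim-sum is X = 15. A stack of size p has a winning move iff p XOR X < p (reduce it to p XOR X).
  2: 2 XOR 15 = 13 ≥ 2 — no move.
  5: 5 XOR 15 = 10 ≥ 5 — no move.
  15: 15 XOR 15 = 0 < 15 — winning move (to 0).
  9: 9 XOR 15 = 6 < 9 — winning move (to 6).
  14: 14 XOR 15 = 1 < 14 — winning move (to 1).
That gives 3 winning moves.

3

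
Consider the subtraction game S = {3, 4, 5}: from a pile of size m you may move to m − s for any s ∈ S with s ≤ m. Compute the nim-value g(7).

2

Grundy values for subtraction set {3, 4, 5}:
g(0) = mex{} = 0
g(1) = mex{} = 0
g(2) = mex{} = 0
g(3) = mex{0} = 1
g(4) = mex{0} = 1
g(5) = mex{0} = 1
g(6) = mex{0,1} = 2
g(7) = mex{0,1} = 2
So g(7) = 2.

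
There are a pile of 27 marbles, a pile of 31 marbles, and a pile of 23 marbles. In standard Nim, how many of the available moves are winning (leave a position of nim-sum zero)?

3

Write each in binary and XOR column by column:
  11011  (27)
  11111  (31)
  10111  (23)
  -----
  10011  (19)
The overall nim-sum is X = 19. A pile of size p has a winning move iff p XOR X < p (reduce it to p XOR X).
  27: 27 XOR 19 = 8 < 27 — winning move (to 8).
  31: 31 XOR 19 = 12 < 31 — winning move (to 12).
  23: 23 XOR 19 = 4 < 23 — winning move (to 4).
That gives 3 winning moves.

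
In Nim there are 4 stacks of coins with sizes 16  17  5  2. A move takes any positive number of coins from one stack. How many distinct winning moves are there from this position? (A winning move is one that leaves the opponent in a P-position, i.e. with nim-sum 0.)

1

Compute the nim-sum pairwise:
16 XOR 17 = 1
1 XOR 5 = 4
4 XOR 2 = 6
The overall nim-sum is X = 6. A stack of size p has a winning move iff p XOR X < p (reduce it to p XOR X).
  16: 16 XOR 6 = 22 ≥ 16 — no move.
  17: 17 XOR 6 = 23 ≥ 17 — no move.
  5: 5 XOR 6 = 3 < 5 — winning move (to 3).
  2: 2 XOR 6 = 4 ≥ 2 — no move.
That gives 1 winning move.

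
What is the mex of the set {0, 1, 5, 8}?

2

The values 0, 1 are all present; 2 is the first non-negative integer missing from the set.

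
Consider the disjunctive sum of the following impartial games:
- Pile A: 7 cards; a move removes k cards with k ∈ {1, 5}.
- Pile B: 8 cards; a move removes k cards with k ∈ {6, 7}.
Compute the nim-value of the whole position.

0

Grundy values for pile A (subtraction set {1, 5}):
g(0) = mex{} = 0
g(1) = mex{0} = 1
g(2) = mex{1} = 0
g(3) = mex{0} = 1
g(4) = mex{1} = 0
g(5) = mex{0} = 1
g(6) = mex{1} = 0
g(7) = mex{0} = 1
So g(7) = 1.
Grundy values for pile B (subtraction set {6, 7}):
k:     0  1  2  3  4  5  6  7  8
g(k):  0  0  0  0  0  0  1  1  1
So g(8) = 1.
By the Sprague-Grundy theorem, the Grundy value of a sum of independent games is the XOR of the component values.
Combined value = 1 ⊕ 1 = 0.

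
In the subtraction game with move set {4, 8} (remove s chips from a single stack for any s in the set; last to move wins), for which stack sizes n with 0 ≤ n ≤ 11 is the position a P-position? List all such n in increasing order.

0, 1, 2, 3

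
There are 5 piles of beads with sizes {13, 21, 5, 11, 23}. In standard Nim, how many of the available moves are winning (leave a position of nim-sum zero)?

Nim-sum: 13 ^ 21 ^ 5 ^ 11 ^ 23 = 1.
The overall nim-sum is X = 1. A pile of size p has a winning move iff p XOR X < p (reduce it to p XOR X).
  13: 13 XOR 1 = 12 < 13 — winning move (to 12).
  21: 21 XOR 1 = 20 < 21 — winning move (to 20).
  5: 5 XOR 1 = 4 < 5 — winning move (to 4).
  11: 11 XOR 1 = 10 < 11 — winning move (to 10).
  23: 23 XOR 1 = 22 < 23 — winning move (to 22).
That gives 5 winning moves.

5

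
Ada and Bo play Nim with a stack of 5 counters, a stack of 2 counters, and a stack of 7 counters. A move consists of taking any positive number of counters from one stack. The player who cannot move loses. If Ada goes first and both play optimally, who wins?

Compute the nim-sum pairwise:
5 ⊕ 2 = 7
7 ⊕ 7 = 0
The nim-sum is 0, so this is a P-position: the player to move is in a losing position under optimal play; Ada is about to move from it and so loses — Bo wins.

Bo wins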